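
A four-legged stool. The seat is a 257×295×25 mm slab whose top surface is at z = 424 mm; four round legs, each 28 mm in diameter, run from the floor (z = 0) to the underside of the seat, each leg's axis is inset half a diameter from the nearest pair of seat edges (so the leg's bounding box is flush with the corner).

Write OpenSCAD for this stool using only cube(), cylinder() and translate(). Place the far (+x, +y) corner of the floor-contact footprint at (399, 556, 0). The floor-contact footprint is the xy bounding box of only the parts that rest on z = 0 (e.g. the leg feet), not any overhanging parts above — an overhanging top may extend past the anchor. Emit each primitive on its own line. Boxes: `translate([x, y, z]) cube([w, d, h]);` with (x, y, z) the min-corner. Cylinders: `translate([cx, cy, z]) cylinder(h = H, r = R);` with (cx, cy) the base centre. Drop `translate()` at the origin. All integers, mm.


translate([142, 261, 399]) cube([257, 295, 25]);
translate([156, 275, 0]) cylinder(h = 399, r = 14);
translate([385, 275, 0]) cylinder(h = 399, r = 14);
translate([156, 542, 0]) cylinder(h = 399, r = 14);
translate([385, 542, 0]) cylinder(h = 399, r = 14);


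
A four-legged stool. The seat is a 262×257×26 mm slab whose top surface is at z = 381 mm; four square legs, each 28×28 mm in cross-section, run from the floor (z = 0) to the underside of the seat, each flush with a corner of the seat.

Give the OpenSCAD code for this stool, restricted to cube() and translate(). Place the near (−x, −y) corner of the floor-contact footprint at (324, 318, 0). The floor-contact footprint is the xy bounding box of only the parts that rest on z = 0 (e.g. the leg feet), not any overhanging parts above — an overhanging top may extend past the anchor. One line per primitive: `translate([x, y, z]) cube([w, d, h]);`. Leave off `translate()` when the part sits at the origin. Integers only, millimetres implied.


// leg_h = 381 - 26 = 355
translate([324, 318, 355]) cube([262, 257, 26]);
translate([324, 318, 0]) cube([28, 28, 355]);
translate([558, 318, 0]) cube([28, 28, 355]);
translate([324, 547, 0]) cube([28, 28, 355]);
translate([558, 547, 0]) cube([28, 28, 355]);


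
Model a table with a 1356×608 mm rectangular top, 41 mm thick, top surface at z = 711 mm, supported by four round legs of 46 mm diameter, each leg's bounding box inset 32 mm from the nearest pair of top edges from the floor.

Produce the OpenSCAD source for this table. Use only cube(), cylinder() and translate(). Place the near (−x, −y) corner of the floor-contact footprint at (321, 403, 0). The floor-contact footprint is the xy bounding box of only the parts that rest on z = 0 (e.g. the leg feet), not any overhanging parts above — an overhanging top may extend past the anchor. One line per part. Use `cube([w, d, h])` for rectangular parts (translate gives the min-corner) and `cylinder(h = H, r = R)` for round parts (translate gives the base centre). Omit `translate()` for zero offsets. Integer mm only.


// leg_h = 711 - 41 = 670
translate([289, 371, 670]) cube([1356, 608, 41]);
translate([344, 426, 0]) cylinder(h = 670, r = 23);
translate([1590, 426, 0]) cylinder(h = 670, r = 23);
translate([344, 924, 0]) cylinder(h = 670, r = 23);
translate([1590, 924, 0]) cylinder(h = 670, r = 23);


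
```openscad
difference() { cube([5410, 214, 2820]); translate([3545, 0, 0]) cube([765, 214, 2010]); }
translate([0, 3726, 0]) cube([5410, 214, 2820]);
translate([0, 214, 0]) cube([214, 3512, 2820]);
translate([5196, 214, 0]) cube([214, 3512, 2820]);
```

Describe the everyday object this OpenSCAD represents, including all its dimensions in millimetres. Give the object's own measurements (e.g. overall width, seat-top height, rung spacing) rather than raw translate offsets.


A single room: four walls, each 2820 mm tall and 214 mm thick, enclosing an outside footprint 5410×3940 mm (x × y), no floor or roof. The front and back walls (−y and +y sides) run the full x-width; the side walls fit between their inner faces. A door opening 765 mm wide and 2010 mm tall is cut through the front wall from the floor up, its −x edge 3545 mm from the wall's −x end.


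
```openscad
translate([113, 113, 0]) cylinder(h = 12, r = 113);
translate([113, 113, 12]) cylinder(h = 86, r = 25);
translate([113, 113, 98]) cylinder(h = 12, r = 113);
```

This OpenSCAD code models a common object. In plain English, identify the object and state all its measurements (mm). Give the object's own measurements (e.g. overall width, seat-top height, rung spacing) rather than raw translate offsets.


A spool: two coaxial disc flanges of radius 113 mm and thickness 12 mm, joined by a core cylinder of radius 25 mm and height 86 mm. The lower flange rests on z = 0 and the three cylinders share a vertical axis.


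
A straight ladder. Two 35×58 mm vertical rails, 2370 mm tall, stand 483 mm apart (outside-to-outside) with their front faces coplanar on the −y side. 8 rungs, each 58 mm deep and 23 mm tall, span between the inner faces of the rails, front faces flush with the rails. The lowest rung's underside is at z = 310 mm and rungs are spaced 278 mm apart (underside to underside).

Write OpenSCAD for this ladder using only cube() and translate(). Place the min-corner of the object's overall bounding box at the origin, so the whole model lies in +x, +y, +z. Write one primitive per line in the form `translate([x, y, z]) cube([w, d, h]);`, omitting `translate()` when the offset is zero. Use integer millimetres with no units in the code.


cube([35, 58, 2370]);
translate([448, 0, 0]) cube([35, 58, 2370]);
translate([35, 0, 310]) cube([413, 58, 23]);
translate([35, 0, 588]) cube([413, 58, 23]);
translate([35, 0, 866]) cube([413, 58, 23]);
translate([35, 0, 1144]) cube([413, 58, 23]);
translate([35, 0, 1422]) cube([413, 58, 23]);
translate([35, 0, 1700]) cube([413, 58, 23]);
translate([35, 0, 1978]) cube([413, 58, 23]);
translate([35, 0, 2256]) cube([413, 58, 23]);


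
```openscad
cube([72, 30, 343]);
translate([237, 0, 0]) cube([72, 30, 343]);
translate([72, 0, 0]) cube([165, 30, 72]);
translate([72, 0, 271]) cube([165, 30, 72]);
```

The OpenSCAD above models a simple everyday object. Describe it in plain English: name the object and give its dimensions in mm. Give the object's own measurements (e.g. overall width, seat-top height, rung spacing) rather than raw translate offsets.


A rectangular picture frame lying in the x–z plane (depth along y). The opening is 165 mm wide (x) by 199 mm tall (z), surrounded by a border 72 mm wide on all four sides. The frame is 30 mm deep and is made of two full-height vertical stiles with two horizontal rails fitted between them.


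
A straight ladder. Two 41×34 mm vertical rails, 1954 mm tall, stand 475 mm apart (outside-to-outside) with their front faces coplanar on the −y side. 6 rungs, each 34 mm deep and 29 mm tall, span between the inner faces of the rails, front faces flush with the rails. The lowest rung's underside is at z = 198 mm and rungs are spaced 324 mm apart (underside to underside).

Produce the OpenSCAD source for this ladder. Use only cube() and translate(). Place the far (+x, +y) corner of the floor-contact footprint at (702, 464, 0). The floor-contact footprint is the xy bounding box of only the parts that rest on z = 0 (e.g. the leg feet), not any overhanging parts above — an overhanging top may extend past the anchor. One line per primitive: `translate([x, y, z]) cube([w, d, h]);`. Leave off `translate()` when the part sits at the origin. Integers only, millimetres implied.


translate([227, 430, 0]) cube([41, 34, 1954]);
translate([661, 430, 0]) cube([41, 34, 1954]);
translate([268, 430, 198]) cube([393, 34, 29]);
translate([268, 430, 522]) cube([393, 34, 29]);
translate([268, 430, 846]) cube([393, 34, 29]);
translate([268, 430, 1170]) cube([393, 34, 29]);
translate([268, 430, 1494]) cube([393, 34, 29]);
translate([268, 430, 1818]) cube([393, 34, 29]);


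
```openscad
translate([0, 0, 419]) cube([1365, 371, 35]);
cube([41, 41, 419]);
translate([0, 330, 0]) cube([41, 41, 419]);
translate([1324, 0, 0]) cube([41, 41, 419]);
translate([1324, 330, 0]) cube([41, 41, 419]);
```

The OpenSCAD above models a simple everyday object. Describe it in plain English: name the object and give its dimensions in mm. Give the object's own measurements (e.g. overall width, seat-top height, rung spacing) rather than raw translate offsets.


A bench: a 1365×371 mm seat slab, 35 mm thick, top at z = 454 mm, on four 41×41 mm square legs flush with the seat corners and standing on z = 0.


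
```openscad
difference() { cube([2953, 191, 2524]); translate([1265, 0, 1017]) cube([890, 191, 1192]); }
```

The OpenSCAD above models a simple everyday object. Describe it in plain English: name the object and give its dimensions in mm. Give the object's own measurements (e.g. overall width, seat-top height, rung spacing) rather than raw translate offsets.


A wall 2953 mm long (x), 191 mm thick (y), 2524 mm tall, with a rectangular window opening cut through it. The opening is 890 mm wide and 1192 mm tall; its sill is at z = 1017 mm and its near (−x) edge is 1265 mm from the wall's −x end. The opening passes through the full wall thickness.


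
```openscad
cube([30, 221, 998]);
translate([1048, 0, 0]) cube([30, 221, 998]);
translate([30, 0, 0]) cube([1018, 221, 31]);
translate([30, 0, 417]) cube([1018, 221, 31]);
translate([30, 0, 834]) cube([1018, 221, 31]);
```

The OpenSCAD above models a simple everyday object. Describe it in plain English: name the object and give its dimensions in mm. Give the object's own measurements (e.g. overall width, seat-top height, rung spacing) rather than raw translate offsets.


An open bookshelf. Two side panels, each 30 mm thick, 221 mm deep and 998 mm tall, stand 1078 mm apart (outside-to-outside). Between them sit 3 shelves, each 31 mm thick and 221 mm deep, spanning the full gap between the sides. The bottom shelf rests on the floor (its underside at z = 0) and the clear gap between one shelf's top and the next shelf's underside is 386 mm.


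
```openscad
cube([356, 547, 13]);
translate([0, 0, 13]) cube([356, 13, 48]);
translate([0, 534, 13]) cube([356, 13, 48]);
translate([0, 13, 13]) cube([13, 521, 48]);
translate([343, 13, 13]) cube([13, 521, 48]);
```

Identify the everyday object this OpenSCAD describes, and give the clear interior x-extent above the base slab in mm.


An open box. The internal width is 330 mm.

A 356×547 base slab with four walls standing on it — an open box. The base is 356 mm wide and the walls are 13 mm thick, so the internal width is 356 − 2 × 13 = 330 mm.


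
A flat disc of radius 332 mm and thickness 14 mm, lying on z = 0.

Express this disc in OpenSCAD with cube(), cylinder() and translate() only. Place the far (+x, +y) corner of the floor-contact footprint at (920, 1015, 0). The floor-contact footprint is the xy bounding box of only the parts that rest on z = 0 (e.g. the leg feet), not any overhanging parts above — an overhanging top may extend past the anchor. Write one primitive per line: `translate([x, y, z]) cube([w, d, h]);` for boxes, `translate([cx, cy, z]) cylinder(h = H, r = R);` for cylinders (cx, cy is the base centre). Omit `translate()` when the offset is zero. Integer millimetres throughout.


translate([588, 683, 0]) cylinder(h = 14, r = 332);


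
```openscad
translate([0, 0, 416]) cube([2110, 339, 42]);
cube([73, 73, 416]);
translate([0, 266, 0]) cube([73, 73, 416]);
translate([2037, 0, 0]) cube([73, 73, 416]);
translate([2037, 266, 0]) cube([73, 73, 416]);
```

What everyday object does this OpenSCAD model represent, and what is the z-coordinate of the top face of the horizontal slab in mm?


A bench. The seat-top height is 458 mm.

A long slab on four corner posts — a bench. The slab sits at z = 416 with thickness 42, so the top is 416 + 42 = 458 mm.


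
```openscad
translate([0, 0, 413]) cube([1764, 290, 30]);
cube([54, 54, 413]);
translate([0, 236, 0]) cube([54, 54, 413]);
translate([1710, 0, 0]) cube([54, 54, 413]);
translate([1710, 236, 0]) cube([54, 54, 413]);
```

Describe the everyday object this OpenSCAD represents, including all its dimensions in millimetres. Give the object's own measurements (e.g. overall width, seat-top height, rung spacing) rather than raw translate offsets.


A long wooden bench with a 1764 mm (x) × 290 mm (y) seat, 30 mm thick, its top surface 443 mm above the floor. Four 54 mm square legs at the seat corners, flush with the edges, run from z = 0 to the seat underside.


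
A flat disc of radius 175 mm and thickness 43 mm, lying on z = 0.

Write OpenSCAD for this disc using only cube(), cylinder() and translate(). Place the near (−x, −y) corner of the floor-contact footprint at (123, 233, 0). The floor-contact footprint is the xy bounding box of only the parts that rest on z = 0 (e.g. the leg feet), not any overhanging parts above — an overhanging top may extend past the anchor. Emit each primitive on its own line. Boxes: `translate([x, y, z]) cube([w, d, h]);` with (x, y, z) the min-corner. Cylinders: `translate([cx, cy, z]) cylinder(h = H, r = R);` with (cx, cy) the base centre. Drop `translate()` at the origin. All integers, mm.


translate([298, 408, 0]) cylinder(h = 43, r = 175);


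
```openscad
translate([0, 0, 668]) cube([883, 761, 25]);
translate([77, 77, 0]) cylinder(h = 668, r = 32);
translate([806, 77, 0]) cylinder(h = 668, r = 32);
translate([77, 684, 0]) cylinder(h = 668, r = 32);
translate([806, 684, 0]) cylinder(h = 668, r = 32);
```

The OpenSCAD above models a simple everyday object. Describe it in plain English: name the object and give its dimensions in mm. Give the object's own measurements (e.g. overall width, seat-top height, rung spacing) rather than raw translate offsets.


A rectangular dining table. The top is 883×761×25 mm with its upper surface at z = 693 mm. It stands on four round legs of 64 mm diameter, each leg's bounding box inset 45 mm from the nearest pair of top edges, running from the floor to the underside of the top.


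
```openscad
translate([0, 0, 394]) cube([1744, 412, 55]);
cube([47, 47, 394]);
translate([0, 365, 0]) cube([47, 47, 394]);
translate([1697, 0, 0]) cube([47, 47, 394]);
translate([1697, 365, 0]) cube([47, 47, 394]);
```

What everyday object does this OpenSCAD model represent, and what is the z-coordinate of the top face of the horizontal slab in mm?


A bench. The seat-top height is 449 mm.

A long slab on four corner posts — a bench. The slab sits at z = 394 with thickness 55, so the top is 394 + 55 = 449 mm.


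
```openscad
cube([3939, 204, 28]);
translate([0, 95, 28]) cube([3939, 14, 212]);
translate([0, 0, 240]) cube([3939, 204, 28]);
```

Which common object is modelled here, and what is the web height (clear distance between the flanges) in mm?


An I-beam. The web height is 212 mm.

Two wide flanges with a thin centred web — an I-beam. Overall 268 mm minus two 28 mm flanges gives a web of 268 − 2·28 = 212 mm.


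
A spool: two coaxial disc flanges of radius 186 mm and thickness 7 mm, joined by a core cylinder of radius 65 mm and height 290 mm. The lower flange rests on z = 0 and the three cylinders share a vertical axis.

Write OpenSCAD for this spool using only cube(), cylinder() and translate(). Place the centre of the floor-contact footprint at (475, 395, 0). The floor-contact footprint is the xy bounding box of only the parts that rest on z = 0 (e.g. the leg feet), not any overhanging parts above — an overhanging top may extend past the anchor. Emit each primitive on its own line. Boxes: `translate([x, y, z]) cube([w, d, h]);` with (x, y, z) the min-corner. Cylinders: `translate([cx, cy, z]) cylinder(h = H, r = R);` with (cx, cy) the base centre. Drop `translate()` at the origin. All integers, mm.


translate([475, 395, 0]) cylinder(h = 7, r = 186);
translate([475, 395, 7]) cylinder(h = 290, r = 65);
translate([475, 395, 297]) cylinder(h = 7, r = 186);


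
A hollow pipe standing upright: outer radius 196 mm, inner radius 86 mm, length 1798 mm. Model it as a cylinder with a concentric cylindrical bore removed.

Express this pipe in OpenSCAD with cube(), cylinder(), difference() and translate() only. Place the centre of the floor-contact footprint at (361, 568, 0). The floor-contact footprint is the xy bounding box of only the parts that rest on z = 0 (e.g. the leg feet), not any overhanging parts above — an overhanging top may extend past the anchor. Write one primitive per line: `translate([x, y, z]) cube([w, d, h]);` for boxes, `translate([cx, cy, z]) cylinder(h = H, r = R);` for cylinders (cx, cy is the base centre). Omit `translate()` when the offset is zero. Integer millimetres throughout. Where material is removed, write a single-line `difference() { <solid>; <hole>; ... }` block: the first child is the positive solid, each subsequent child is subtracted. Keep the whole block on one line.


difference() { translate([361, 568, 0]) cylinder(h = 1798, r = 196); translate([361, 568, 0]) cylinder(h = 1798, r = 86); }


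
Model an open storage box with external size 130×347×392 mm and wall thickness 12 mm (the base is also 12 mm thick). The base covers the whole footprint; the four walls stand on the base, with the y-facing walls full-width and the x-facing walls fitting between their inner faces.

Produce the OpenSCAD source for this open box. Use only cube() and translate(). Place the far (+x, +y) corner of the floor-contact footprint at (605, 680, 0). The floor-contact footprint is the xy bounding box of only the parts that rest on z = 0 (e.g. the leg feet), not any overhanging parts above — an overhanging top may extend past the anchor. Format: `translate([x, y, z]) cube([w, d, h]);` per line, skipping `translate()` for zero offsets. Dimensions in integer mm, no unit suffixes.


translate([475, 333, 0]) cube([130, 347, 12]);
translate([475, 333, 12]) cube([130, 12, 380]);
translate([475, 668, 12]) cube([130, 12, 380]);
translate([475, 345, 12]) cube([12, 323, 380]);
translate([593, 345, 12]) cube([12, 323, 380]);


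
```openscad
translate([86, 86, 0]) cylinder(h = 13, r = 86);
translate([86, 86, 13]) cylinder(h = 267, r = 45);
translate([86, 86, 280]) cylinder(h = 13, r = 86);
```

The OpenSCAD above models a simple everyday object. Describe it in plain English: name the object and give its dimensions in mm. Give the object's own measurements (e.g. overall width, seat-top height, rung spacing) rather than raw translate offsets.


A spool: two coaxial disc flanges of radius 86 mm and thickness 13 mm, joined by a core cylinder of radius 45 mm and height 267 mm. The lower flange rests on z = 0 and the three cylinders share a vertical axis.


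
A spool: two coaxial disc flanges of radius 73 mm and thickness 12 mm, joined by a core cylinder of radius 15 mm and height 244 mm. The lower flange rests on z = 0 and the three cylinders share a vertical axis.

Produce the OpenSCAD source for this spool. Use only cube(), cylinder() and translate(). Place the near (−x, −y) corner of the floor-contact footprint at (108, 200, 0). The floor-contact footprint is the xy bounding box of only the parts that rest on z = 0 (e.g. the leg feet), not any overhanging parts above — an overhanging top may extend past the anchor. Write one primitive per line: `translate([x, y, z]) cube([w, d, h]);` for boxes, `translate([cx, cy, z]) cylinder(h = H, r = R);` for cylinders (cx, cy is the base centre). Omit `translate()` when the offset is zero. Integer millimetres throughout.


translate([181, 273, 0]) cylinder(h = 12, r = 73);
translate([181, 273, 12]) cylinder(h = 244, r = 15);
translate([181, 273, 256]) cylinder(h = 12, r = 73);


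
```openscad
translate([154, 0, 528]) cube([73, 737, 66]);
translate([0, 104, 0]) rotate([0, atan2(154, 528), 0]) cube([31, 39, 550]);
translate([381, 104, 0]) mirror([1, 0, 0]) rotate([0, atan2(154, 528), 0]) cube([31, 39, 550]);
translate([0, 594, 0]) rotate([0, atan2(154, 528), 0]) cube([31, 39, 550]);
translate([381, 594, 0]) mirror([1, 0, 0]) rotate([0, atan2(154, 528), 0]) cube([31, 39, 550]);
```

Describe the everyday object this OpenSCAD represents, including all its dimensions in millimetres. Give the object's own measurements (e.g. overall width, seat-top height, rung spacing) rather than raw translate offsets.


A sawhorse. A 73×737×66 mm beam (x, y, z) sits on two A-frame leg pairs. Each pair is two raked legs of 31×39 mm section (39 mm along y) splaying symmetrically in x. Each leg rises 528 mm vertically over 154 mm of horizontal reach and is 550 mm long along its own axis. Every leg's outer bottom edge rests on the floor and its outer top edge meets a bottom edge of the beam — the left legs (tilting toward +x) meet the beam's −x bottom edge, the right legs (their mirror images, tilting toward −x) meet its +x bottom edge — so the leg tops tuck under the beam, the beam's underside is 528 mm above the floor, and the feet are 381 mm apart outside-to-outside with the beam centred between them. The two leg pairs are set in 104 mm from either end of the beam.


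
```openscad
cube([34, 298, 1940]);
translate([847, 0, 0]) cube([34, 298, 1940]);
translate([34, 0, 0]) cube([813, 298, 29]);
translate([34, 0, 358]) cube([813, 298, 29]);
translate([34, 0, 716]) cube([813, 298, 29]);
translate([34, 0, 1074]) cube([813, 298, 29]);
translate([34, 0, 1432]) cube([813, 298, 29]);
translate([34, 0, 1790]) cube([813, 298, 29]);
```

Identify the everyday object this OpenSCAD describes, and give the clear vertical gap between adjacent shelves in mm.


A bookshelf. The clear shelf gap is 329 mm.

Two tall side panels with 6 horizontal boards between them — a bookshelf. The first two shelf undersides are at z = 0 and z = 358; with shelf thickness 29, the clear gap is 358 − 0 − 29 = 329 mm.


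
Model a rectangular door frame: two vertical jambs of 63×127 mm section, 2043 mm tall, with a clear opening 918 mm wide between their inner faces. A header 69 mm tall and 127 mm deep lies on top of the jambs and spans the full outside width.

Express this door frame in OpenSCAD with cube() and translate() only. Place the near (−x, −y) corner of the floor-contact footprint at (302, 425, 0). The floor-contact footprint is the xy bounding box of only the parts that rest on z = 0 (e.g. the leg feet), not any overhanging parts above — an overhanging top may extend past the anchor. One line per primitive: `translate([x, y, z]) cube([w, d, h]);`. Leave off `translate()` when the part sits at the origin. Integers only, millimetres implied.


translate([302, 425, 0]) cube([63, 127, 2043]);
translate([1283, 425, 0]) cube([63, 127, 2043]);
translate([302, 425, 2043]) cube([1044, 127, 69]);


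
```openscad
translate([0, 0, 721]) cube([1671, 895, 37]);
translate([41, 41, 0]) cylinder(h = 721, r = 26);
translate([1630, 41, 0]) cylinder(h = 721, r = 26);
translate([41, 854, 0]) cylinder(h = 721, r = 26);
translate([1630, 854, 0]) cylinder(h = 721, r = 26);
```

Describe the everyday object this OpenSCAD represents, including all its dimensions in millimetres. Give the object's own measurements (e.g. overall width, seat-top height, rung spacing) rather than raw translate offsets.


A table: top 1671 mm (x) × 895 mm (y), 37 mm thick, upper face at z = 758 mm, on four round legs of 52 mm diameter, each leg's bounding box inset 15 mm from the nearest pair of top edges from z = 0 to the bottom of the top.


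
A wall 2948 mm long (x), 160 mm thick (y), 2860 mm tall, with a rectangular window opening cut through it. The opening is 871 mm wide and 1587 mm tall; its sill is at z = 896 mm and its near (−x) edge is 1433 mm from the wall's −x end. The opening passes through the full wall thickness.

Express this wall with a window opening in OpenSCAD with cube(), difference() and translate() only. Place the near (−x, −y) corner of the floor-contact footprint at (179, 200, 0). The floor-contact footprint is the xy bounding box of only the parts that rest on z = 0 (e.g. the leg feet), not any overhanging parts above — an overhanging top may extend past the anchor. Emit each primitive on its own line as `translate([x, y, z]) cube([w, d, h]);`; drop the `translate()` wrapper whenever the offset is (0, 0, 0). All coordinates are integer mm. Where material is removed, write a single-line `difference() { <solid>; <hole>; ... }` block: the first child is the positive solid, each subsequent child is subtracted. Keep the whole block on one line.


difference() { translate([179, 200, 0]) cube([2948, 160, 2860]); translate([1612, 200, 896]) cube([871, 160, 1587]); }


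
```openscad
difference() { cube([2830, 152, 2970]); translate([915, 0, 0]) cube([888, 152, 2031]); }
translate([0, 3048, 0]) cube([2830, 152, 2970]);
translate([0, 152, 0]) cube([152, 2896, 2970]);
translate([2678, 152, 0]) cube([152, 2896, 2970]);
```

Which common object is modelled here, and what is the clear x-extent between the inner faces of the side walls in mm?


A single room. The interior width is 2526 mm.

Four walls enclosing a rectangle with a door in the front wall — a room. Outside width 2830 minus two 152 mm walls gives 2526 mm.


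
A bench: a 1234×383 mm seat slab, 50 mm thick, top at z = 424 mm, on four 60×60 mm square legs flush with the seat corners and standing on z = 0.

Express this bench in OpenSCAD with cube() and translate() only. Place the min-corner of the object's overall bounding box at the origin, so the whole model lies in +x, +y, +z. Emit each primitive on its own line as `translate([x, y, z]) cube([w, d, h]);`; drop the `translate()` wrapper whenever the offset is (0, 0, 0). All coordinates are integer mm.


// leg_h = 424 − 50 = 374
translate([0, 0, 374]) cube([1234, 383, 50]);
cube([60, 60, 374]);
translate([0, 323, 0]) cube([60, 60, 374]);
translate([1174, 0, 0]) cube([60, 60, 374]);
translate([1174, 323, 0]) cube([60, 60, 374]);


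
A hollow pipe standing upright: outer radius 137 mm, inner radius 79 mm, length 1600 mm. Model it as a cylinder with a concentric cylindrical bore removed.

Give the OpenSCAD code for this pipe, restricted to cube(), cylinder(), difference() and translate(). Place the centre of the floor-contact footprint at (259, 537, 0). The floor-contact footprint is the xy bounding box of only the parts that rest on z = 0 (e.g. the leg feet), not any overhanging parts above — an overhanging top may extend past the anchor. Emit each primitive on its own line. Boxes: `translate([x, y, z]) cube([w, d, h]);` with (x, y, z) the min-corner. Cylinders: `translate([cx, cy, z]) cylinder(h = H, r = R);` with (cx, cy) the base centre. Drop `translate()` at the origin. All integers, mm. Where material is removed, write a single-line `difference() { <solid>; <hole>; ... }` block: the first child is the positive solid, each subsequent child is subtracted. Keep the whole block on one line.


difference() { translate([259, 537, 0]) cylinder(h = 1600, r = 137); translate([259, 537, 0]) cylinder(h = 1600, r = 79); }


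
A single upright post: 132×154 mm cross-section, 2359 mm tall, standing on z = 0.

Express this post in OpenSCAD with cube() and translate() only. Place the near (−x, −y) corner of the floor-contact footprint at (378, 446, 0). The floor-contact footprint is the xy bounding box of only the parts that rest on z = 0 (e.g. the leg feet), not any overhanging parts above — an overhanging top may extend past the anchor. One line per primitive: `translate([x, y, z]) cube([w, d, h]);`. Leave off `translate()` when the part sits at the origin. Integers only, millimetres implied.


translate([378, 446, 0]) cube([132, 154, 2359]);


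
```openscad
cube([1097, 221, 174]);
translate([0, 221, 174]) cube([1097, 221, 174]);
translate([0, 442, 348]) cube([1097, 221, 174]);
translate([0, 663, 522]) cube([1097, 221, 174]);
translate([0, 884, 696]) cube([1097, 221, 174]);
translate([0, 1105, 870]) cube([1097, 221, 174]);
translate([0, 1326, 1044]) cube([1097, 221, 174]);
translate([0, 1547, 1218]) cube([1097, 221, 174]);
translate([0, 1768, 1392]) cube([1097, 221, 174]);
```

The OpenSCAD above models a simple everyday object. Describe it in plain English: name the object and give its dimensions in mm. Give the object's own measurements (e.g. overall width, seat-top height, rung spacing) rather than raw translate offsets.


A straight staircase of 9 solid steps. Each step is 1097 mm wide (x), 221 mm deep (y, the going) and 174 mm tall (the rise). The first step rests on the floor; each subsequent step sits one going further in +y and one rise higher in +z, directly behind and above the previous step with no overlap.


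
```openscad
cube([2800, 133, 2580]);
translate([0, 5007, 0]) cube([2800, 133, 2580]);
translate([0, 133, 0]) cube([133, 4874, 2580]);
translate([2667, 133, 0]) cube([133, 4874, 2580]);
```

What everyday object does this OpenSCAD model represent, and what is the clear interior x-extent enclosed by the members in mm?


A house (or room) frame. The interior width is 2534 mm.

Four 2580 mm walls enclosing a rectangle with no floor or roof — a room or house frame. Outside width is 2800 mm and wall thickness is 133 mm, so the interior width is 2800 − 2 × 133 = 2534 mm.


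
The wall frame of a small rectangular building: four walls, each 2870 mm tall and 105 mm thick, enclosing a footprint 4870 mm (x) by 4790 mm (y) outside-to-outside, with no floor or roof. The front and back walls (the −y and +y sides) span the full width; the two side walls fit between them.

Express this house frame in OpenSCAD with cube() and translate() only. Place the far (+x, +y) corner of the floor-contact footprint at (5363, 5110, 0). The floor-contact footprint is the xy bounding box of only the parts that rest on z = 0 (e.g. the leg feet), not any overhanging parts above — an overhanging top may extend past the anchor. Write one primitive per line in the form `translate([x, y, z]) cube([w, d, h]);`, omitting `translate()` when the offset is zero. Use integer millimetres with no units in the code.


translate([493, 320, 0]) cube([4870, 105, 2870]);
translate([493, 5005, 0]) cube([4870, 105, 2870]);
translate([493, 425, 0]) cube([105, 4580, 2870]);
translate([5258, 425, 0]) cube([105, 4580, 2870]);


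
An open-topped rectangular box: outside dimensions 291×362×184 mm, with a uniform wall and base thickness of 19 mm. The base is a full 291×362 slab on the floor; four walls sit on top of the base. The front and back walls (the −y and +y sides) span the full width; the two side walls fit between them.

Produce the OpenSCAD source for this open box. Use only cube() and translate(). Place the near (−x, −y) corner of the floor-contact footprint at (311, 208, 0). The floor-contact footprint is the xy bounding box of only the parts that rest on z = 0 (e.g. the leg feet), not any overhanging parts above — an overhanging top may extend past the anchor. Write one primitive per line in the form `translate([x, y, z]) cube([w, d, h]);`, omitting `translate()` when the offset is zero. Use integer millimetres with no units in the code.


translate([311, 208, 0]) cube([291, 362, 19]);
translate([311, 208, 19]) cube([291, 19, 165]);
translate([311, 551, 19]) cube([291, 19, 165]);
translate([311, 227, 19]) cube([19, 324, 165]);
translate([583, 227, 19]) cube([19, 324, 165]);


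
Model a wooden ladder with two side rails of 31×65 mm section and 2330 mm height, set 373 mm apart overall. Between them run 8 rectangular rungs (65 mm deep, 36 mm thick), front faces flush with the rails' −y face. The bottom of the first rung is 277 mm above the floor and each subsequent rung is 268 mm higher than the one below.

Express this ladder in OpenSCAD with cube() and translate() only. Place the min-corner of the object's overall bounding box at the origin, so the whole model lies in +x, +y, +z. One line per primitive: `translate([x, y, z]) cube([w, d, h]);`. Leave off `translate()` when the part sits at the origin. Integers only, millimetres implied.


cube([31, 65, 2330]);
translate([342, 0, 0]) cube([31, 65, 2330]);
translate([31, 0, 277]) cube([311, 65, 36]);
translate([31, 0, 545]) cube([311, 65, 36]);
translate([31, 0, 813]) cube([311, 65, 36]);
translate([31, 0, 1081]) cube([311, 65, 36]);
translate([31, 0, 1349]) cube([311, 65, 36]);
translate([31, 0, 1617]) cube([311, 65, 36]);
translate([31, 0, 1885]) cube([311, 65, 36]);
translate([31, 0, 2153]) cube([311, 65, 36]);


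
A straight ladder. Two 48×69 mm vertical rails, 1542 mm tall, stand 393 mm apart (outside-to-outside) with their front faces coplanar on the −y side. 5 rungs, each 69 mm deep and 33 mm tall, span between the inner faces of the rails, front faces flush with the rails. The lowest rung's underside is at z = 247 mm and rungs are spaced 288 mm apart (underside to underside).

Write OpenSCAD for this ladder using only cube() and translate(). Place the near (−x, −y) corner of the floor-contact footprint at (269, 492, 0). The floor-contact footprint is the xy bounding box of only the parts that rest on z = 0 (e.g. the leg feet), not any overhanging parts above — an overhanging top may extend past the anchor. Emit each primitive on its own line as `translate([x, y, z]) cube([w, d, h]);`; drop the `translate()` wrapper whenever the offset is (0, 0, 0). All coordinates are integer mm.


// rung span = 393 - 2*48 = 297
// rung[k] z = 247 + k*288
translate([269, 492, 0]) cube([48, 69, 1542]);
translate([614, 492, 0]) cube([48, 69, 1542]);
translate([317, 492, 247]) cube([297, 69, 33]);
translate([317, 492, 535]) cube([297, 69, 33]);
translate([317, 492, 823]) cube([297, 69, 33]);
translate([317, 492, 1111]) cube([297, 69, 33]);
translate([317, 492, 1399]) cube([297, 69, 33]);


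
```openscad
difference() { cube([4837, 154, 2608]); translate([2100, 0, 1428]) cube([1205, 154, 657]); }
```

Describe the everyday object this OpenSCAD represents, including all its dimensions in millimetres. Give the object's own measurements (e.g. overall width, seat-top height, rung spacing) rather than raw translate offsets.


A wall 4837 mm long (x), 154 mm thick (y), 2608 mm tall, with a rectangular window opening cut through it. The opening is 1205 mm wide and 657 mm tall; its sill is at z = 1428 mm and its near (−x) edge is 2100 mm from the wall's −x end. The opening passes through the full wall thickness.


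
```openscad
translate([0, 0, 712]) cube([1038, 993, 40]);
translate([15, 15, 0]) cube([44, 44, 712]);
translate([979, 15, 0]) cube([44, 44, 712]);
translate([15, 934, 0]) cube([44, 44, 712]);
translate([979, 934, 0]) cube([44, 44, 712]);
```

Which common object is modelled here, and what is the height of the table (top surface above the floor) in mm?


A table. The table height is 752 mm.

A 1038×993×40 slab sits at z = 712 on four 44 mm square posts — a table. The top surface is at 712 + 40 = 752 mm.


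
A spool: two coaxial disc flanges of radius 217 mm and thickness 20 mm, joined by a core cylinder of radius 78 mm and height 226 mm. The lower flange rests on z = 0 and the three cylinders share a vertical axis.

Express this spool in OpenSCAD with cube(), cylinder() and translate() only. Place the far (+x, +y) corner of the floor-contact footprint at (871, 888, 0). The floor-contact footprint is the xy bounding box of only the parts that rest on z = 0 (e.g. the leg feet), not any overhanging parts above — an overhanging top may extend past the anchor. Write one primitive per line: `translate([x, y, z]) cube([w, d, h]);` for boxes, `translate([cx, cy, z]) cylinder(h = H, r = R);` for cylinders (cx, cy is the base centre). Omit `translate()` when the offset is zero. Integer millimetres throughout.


translate([654, 671, 0]) cylinder(h = 20, r = 217);
translate([654, 671, 20]) cylinder(h = 226, r = 78);
translate([654, 671, 246]) cylinder(h = 20, r = 217);


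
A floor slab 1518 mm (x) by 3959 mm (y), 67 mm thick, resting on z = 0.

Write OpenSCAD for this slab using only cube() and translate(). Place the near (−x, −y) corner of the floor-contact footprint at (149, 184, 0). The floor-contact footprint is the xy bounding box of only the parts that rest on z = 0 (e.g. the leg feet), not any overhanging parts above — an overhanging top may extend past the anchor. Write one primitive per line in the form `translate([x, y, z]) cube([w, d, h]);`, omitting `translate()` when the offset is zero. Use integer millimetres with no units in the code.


translate([149, 184, 0]) cube([1518, 3959, 67]);


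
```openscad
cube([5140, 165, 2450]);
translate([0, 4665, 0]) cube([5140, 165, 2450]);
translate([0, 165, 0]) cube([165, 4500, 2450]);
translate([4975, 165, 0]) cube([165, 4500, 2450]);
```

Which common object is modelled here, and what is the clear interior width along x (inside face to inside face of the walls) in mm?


A house (or room) frame. The interior width is 4810 mm.

Four 2450 mm walls enclosing a rectangle with no floor or roof — a room or house frame. Outside width is 5140 mm and wall thickness is 165 mm, so the interior width is 5140 − 2 × 165 = 4810 mm.


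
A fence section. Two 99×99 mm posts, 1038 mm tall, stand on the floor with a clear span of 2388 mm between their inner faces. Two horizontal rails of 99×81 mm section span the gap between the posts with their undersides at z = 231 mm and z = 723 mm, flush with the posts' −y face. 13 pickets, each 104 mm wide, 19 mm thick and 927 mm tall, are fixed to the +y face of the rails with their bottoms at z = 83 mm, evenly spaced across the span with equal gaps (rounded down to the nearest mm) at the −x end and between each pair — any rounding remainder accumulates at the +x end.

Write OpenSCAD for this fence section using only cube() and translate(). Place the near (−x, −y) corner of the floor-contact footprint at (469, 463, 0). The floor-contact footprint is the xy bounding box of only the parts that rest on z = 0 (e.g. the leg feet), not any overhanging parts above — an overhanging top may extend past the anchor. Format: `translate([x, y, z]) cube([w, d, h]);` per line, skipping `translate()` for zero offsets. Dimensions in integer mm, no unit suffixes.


translate([469, 463, 0]) cube([99, 99, 1038]);
translate([2956, 463, 0]) cube([99, 99, 1038]);
translate([568, 463, 231]) cube([2388, 99, 81]);
translate([568, 463, 723]) cube([2388, 99, 81]);
translate([642, 562, 83]) cube([104, 19, 927]);
translate([820, 562, 83]) cube([104, 19, 927]);
translate([998, 562, 83]) cube([104, 19, 927]);
translate([1176, 562, 83]) cube([104, 19, 927]);
translate([1354, 562, 83]) cube([104, 19, 927]);
translate([1532, 562, 83]) cube([104, 19, 927]);
translate([1710, 562, 83]) cube([104, 19, 927]);
translate([1888, 562, 83]) cube([104, 19, 927]);
translate([2066, 562, 83]) cube([104, 19, 927]);
translate([2244, 562, 83]) cube([104, 19, 927]);
translate([2422, 562, 83]) cube([104, 19, 927]);
translate([2600, 562, 83]) cube([104, 19, 927]);
translate([2778, 562, 83]) cube([104, 19, 927]);


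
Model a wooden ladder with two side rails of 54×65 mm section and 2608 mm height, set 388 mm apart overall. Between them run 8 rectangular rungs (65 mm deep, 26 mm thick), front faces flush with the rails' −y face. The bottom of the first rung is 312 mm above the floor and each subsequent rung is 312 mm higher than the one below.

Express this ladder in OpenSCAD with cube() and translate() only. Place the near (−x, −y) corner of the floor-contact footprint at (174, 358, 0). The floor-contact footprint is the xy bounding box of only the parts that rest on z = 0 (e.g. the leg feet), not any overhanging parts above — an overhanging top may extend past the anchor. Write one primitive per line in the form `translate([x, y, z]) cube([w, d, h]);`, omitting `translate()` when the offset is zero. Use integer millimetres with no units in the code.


translate([174, 358, 0]) cube([54, 65, 2608]);
translate([508, 358, 0]) cube([54, 65, 2608]);
translate([228, 358, 312]) cube([280, 65, 26]);
translate([228, 358, 624]) cube([280, 65, 26]);
translate([228, 358, 936]) cube([280, 65, 26]);
translate([228, 358, 1248]) cube([280, 65, 26]);
translate([228, 358, 1560]) cube([280, 65, 26]);
translate([228, 358, 1872]) cube([280, 65, 26]);
translate([228, 358, 2184]) cube([280, 65, 26]);
translate([228, 358, 2496]) cube([280, 65, 26]);
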